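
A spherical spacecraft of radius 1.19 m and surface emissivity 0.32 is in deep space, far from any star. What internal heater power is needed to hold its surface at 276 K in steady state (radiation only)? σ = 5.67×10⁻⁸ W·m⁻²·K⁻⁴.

P ≈ 1870 W

P = εσ·4πr²·T⁴.
4πr² = 17.80 m²; T⁴ = 5.803×10⁹ K⁴.
P = 0.32·5.67×10⁻⁸·17.80·5.803×10⁹.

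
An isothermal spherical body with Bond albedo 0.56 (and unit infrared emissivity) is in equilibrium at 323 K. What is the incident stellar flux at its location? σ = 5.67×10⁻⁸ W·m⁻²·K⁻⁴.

(1−a)S·πr² = σ·4πr²·T⁴ ⇒ S = 4σT⁴/(1−a).
S = 4·5.67×10⁻⁸·1.088×10¹⁰/0.440.

S ≈ 5610 W/m²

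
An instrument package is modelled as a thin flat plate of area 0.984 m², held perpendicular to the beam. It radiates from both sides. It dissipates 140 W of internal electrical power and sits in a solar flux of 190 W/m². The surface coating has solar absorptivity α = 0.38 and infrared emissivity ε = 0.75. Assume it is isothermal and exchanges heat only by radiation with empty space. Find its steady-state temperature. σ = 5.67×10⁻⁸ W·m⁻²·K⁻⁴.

At steady state, absorbed solar power + internal power = radiated power.
Absorbed: α·S·A_cross = 0.38·190·0.9840 = 71.04 W (cross-section A).
Total input = 71.04 + 140 = 211.0 W.
Radiated: εσ·A_surf·T⁴ with A_surf = 2A = 1.968 m².
T⁴ = 211.0/(0.75·5.67×10⁻⁸·1.968) = 2.522×10⁹ K⁴.

T ≈ 224 K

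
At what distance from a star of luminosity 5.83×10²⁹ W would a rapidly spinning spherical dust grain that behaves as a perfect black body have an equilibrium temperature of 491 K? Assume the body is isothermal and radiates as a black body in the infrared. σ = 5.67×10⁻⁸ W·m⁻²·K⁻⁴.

For an isothermal black-emitting sphere, (1−a)S·πr² = σ·4πr²·T⁴ ⇒ S = 4σT⁴/(1−a).
S = 4·5.67×10⁻⁸·(491)⁴/1.00 = 13180 W/m².
Flux falls as S = L/(4πd²), so d = √(L/(4πS)) = √(5.83×10²⁹/(4π·13180)).

d ≈ 1.88×10¹² m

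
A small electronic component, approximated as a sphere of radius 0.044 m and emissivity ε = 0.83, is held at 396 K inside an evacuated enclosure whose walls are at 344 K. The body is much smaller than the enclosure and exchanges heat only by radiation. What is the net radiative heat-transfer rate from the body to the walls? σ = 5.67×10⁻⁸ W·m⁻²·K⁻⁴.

For a small grey body in a large enclosure: P_net = εσA(T_body⁴ − T_wall⁴).
A = 4πr² = 0.02433 m²; T_body⁴ − T_wall⁴ = 2.459×10¹⁰ − 1.400×10¹⁰ = 1.059×10¹⁰ K⁴.
|P_net| = 0.83·5.67×10⁻⁸·0.02433·1.059×10¹⁰.

P_net ≈ 12.1 W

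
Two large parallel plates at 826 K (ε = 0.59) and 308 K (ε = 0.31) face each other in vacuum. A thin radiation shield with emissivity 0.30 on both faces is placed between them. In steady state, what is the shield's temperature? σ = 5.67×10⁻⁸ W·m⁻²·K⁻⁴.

In steady state the net flux on the hot side equals that on the cold side.
σ(T₁⁴−T_s⁴)/D₁ = σ(T_s⁴−T₂⁴)/D₂, with D₁ = 1/ε₁+1/ε_s−1 = 4.028, D₂ = 1/ε_s+1/ε₂−1 = 5.559.
Solve for T_s⁴: T_s⁴ = (D₂·T₁⁴ + D₁·T₂⁴)/(D₁+D₂) = 2.737×10¹¹ K⁴.

T_s ≈ 723 K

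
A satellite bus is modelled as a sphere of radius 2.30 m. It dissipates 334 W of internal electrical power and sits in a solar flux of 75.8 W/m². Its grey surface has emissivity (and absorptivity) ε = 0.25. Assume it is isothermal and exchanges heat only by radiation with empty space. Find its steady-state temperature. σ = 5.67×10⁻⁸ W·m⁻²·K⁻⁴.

T ≈ 162 K

At steady state, absorbed solar power + internal power = radiated power.
Absorbed: α·S·A_cross = 0.25·75.8·16.62 = 314.9 W (cross-section πr²).
Total input = 314.9 + 334 = 648.9 W.
Radiated: εσ·A_surf·T⁴ with A_surf = 4πr² = 66.48 m².
T⁴ = 648.9/(0.25·5.67×10⁻⁸·66.48) = 6.887×10⁸ K⁴.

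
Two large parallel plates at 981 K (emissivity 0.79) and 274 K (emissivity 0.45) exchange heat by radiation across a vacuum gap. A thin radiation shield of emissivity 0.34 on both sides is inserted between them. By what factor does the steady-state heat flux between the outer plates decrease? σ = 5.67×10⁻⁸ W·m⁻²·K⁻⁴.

factor ≈ 2.96

Without shield: q₀ = σΔ(T⁴)/(1/ε₁+1/ε₂−1) with denominator 2.488.
With shield the two gaps are in series; the resistances add: (1/ε₁+1/ε_s−1)+(1/ε_s+1/ε₂−1) = 3.207+4.163 = 7.370.
Heat-flux ratio q₀/q = 7.370/2.488.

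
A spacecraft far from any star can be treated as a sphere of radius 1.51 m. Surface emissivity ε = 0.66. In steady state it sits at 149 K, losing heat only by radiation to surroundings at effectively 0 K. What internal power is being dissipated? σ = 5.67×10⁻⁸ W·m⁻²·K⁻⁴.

P ≈ 528 W

Steady state: P = εσA T⁴.
A = 4πr² = 28.65 m²; T⁴ = (149)⁴ = 4.929×10⁸ K⁴.
P = 0.66 × 5.67×10⁻⁸ × 28.65 × 4.929×10⁸.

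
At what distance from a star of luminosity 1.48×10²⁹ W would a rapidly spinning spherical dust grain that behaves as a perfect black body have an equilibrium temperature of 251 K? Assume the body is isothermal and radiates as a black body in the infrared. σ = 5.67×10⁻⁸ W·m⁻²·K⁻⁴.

d ≈ 3.62×10¹² m

For an isothermal black-emitting sphere, (1−a)S·πr² = σ·4πr²·T⁴ ⇒ S = 4σT⁴/(1−a).
S = 4·5.67×10⁻⁸·(251)⁴/1.00 = 900.2 W/m².
Flux falls as S = L/(4πd²), so d = √(L/(4πS)) = √(1.48×10²⁹/(4π·900.2)).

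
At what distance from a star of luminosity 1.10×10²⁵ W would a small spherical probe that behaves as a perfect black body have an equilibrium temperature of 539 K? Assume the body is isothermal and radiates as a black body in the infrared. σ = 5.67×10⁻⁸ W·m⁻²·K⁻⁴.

d ≈ 6.76×10⁹ m

For an isothermal black-emitting sphere, (1−a)S·πr² = σ·4πr²·T⁴ ⇒ S = 4σT⁴/(1−a).
S = 4·5.67×10⁻⁸·(539)⁴/1.00 = 19140 W/m².
Flux falls as S = L/(4πd²), so d = √(L/(4πS)) = √(1.10×10²⁵/(4π·19140)).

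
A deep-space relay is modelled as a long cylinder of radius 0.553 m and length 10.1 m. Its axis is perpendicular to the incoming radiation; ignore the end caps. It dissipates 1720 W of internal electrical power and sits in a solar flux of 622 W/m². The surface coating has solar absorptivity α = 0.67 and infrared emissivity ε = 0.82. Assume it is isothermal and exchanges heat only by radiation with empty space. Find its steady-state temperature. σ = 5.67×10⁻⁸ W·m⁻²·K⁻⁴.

At steady state, absorbed solar power + internal power = radiated power.
Absorbed: α·S·A_cross = 0.67·622·11.17 = 4655 W (cross-section 2rL).
Total input = 4655 + 1720 = 6375 W.
Radiated: εσ·A_surf·T⁴ with A_surf = 2πrL = 35.09 m².
T⁴ = 6375/(0.82·5.67×10⁻⁸·35.09) = 3.907×10⁹ K⁴.

T ≈ 250 K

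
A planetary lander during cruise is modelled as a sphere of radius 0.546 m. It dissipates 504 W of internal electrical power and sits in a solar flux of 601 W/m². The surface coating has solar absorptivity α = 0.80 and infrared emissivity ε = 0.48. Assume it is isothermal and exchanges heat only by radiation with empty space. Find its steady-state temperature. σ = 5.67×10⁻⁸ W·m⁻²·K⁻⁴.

At steady state, absorbed solar power + internal power = radiated power.
Absorbed: α·S·A_cross = 0.80·601·0.9366 = 450.3 W (cross-section πr²).
Total input = 450.3 + 504 = 954.3 W.
Radiated: εσ·A_surf·T⁴ with A_surf = 4πr² = 3.746 m².
T⁴ = 954.3/(0.48·5.67×10⁻⁸·3.746) = 9.360×10⁹ K⁴.

T ≈ 311 K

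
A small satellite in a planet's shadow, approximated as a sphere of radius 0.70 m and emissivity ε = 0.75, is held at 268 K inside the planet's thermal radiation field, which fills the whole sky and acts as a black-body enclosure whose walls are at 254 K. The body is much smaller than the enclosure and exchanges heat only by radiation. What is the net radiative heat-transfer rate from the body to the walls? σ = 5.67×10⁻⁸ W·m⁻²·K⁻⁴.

For a small grey body in a large enclosure: P_net = εσA(T_body⁴ − T_wall⁴).
A = 4πr² = 6.158 m²; T_body⁴ − T_wall⁴ = 5.159×10⁹ − 4.162×10⁹ = 9.964×10⁸ K⁴.
|P_net| = 0.75·5.67×10⁻⁸·6.158·9.964×10⁸.

P_net ≈ 261 W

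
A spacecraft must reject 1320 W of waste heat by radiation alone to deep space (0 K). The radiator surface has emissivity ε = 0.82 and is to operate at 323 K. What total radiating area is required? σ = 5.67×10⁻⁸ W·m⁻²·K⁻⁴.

A ≈ 2.61 m²

P = εσA T⁴ ⇒ A = P/(εσT⁴).
T⁴ = 1.088×10¹⁰ K⁴.
A = 1320/(0.82 × 5.67×10⁻⁸ × 1.088×10¹⁰).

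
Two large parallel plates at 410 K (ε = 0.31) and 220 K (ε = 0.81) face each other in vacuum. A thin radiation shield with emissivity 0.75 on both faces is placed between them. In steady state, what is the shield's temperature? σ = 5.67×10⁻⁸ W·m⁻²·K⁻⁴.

T_s ≈ 318 K

In steady state the net flux on the hot side equals that on the cold side.
σ(T₁⁴−T_s⁴)/D₁ = σ(T_s⁴−T₂⁴)/D₂, with D₁ = 1/ε₁+1/ε_s−1 = 3.559, D₂ = 1/ε_s+1/ε₂−1 = 1.568.
Solve for T_s⁴: T_s⁴ = (D₂·T₁⁴ + D₁·T₂⁴)/(D₁+D₂) = 1.027×10¹⁰ K⁴.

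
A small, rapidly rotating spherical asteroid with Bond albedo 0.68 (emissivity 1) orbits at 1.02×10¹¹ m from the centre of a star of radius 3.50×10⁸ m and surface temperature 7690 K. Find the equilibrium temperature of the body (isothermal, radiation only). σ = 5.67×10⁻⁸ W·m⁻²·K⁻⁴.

The star's surface emits σT_*⁴; at distance d the flux is S = σT_*⁴(R_*/d)².
S = 5.67×10⁻⁸·(7690)⁴·(3.50×10⁸/1.02×10¹¹)² = 2335 W/m².
For an isothermal sphere T⁴ = (1−a)S/(4σ) = 3.294×10⁹ K⁴.

T ≈ 240 K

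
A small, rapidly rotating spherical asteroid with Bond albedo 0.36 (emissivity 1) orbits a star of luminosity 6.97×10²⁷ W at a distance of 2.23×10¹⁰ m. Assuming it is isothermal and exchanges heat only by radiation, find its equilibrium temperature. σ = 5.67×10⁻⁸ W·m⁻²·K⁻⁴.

T ≈ 1330 K

First find the stellar flux at distance d: S = L/(4πd²) = 6.97×10²⁷/(4π·(2.23×10¹⁰)²) = 1.115×10⁶ W/m².
For an isothermal sphere, absorbed (1−a)S·πr² = emitted σ·4πr²·T⁴, so T⁴ = (1−a)S/(4σ).
T⁴ = 0.640·1.115×10⁶/(4·5.67×10⁻⁸) = 3.147×10¹² K⁴.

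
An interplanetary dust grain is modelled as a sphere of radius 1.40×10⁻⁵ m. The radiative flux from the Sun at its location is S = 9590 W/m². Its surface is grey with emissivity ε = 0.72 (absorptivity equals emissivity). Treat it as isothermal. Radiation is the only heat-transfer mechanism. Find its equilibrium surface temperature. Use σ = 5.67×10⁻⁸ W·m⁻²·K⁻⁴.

At equilibrium, absorbed power = emitted power.
Absorbing cross-section = πr² = 6.158×10⁻¹⁰ m²; emitting surface = 4πr² = 2.463×10⁻⁹ m² (ratio 4).
εS·A_cross = εσ·A_surf·T⁴  ⇒  T⁴ = S/(4σ)   (ε cancels).
T⁴ = 9590/(4·5.67×10⁻⁸) = 4.228×10¹⁰ K⁴.
T = (4.228×10¹⁰)^(1/4).

T ≈ 453 K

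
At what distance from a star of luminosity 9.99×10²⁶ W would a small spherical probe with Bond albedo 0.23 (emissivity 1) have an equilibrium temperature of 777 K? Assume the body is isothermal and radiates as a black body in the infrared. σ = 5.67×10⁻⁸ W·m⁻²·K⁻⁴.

For an isothermal black-emitting sphere, (1−a)S·πr² = σ·4πr²·T⁴ ⇒ S = 4σT⁴/(1−a).
S = 4·5.67×10⁻⁸·(777)⁴/0.770 = 1.074×10⁵ W/m².
Flux falls as S = L/(4πd²), so d = √(L/(4πS)) = √(9.99×10²⁶/(4π·1.074×10⁵)).

d ≈ 2.72×10¹⁰ m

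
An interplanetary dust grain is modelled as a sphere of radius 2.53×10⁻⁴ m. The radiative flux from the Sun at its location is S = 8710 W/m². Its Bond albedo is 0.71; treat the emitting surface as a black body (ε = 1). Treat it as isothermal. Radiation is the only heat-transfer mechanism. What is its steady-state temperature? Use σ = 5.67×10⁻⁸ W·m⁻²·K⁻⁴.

T ≈ 325 K

At equilibrium, absorbed power = emitted power.
Absorbing cross-section = πr² = 2.011×10⁻⁷ m²; emitting surface = 4πr² = 8.044×10⁻⁷ m² (ratio 4).
(1−a)S·A_cross = εσ·A_surf·T⁴  ⇒  T⁴ = (1−a)S/(4σ).
T⁴ = 0.290·8710/(4·5.67×10⁻⁸) = 1.114×10¹⁰ K⁴.
T = (1.114×10¹⁰)^(1/4).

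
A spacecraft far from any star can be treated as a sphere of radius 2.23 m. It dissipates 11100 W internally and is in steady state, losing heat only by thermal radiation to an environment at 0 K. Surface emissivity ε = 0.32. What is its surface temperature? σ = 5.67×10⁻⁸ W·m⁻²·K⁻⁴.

T ≈ 315 K

Steady state: internal power = radiated power, P = εσA T⁴.
Radiating area A = 4πr² = 62.49 m².
T⁴ = P/(εσA) = 11100/(0.32·5.67×10⁻⁸·62.49) = 9.790×10⁹ K⁴.
T = (9.790×10⁹)^(1/4).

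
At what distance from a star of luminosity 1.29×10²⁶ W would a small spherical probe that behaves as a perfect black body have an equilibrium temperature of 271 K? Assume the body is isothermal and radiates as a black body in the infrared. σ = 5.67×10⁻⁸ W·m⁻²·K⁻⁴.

d ≈ 9.16×10¹⁰ m

For an isothermal black-emitting sphere, (1−a)S·πr² = σ·4πr²·T⁴ ⇒ S = 4σT⁴/(1−a).
S = 4·5.67×10⁻⁸·(271)⁴/1.00 = 1223 W/m².
Flux falls as S = L/(4πd²), so d = √(L/(4πS)) = √(1.29×10²⁶/(4π·1223)).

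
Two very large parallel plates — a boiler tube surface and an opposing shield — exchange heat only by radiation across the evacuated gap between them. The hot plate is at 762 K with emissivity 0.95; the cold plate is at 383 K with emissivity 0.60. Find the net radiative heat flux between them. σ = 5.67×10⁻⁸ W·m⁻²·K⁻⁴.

q ≈ 10400 W/m²

For two infinite grey parallel plates, q = σ(T₁⁴ − T₂⁴)/(1/ε₁ + 1/ε₂ − 1).
T₁⁴ − T₂⁴ = 3.371×10¹¹ − 2.152×10¹⁰ = 3.156×10¹¹ K⁴.
1/ε₁ + 1/ε₂ − 1 = 1.053 + 1.667 − 1 = 1.719.
q = 5.67×10⁻⁸ × 3.156×10¹¹ / 1.719.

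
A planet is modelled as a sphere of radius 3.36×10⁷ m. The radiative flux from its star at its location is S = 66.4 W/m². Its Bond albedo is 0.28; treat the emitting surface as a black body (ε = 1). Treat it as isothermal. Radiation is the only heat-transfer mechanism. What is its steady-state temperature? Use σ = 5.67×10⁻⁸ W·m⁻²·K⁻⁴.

T ≈ 120 K

At equilibrium, absorbed power = emitted power.
Absorbing cross-section = πr² = 3.547×10¹⁵ m²; emitting surface = 4πr² = 1.419×10¹⁶ m² (ratio 4).
(1−a)S·A_cross = εσ·A_surf·T⁴  ⇒  T⁴ = (1−a)S/(4σ).
T⁴ = 0.720·66.4/(4·5.67×10⁻⁸) = 2.108×10⁸ K⁴.
T = (2.108×10⁸)^(1/4).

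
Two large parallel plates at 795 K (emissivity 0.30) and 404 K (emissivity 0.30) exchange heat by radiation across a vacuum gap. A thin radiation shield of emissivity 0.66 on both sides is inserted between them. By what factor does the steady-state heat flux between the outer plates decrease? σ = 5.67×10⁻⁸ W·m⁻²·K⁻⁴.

Without shield: q₀ = σΔ(T⁴)/(1/ε₁+1/ε₂−1) with denominator 5.667.
With shield the two gaps are in series; the resistances add: (1/ε₁+1/ε_s−1)+(1/ε_s+1/ε₂−1) = 3.848+3.848 = 7.697.
Heat-flux ratio q₀/q = 7.697/5.667.

factor ≈ 1.36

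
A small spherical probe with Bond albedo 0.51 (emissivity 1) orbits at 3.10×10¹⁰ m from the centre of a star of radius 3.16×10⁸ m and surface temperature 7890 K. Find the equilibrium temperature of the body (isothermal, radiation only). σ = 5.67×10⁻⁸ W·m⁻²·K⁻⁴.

The star's surface emits σT_*⁴; at distance d the flux is S = σT_*⁴(R_*/d)².
S = 5.67×10⁻⁸·(7890)⁴·(3.16×10⁸/3.10×10¹⁰)² = 22830 W/m².
For an isothermal sphere T⁴ = (1−a)S/(4σ) = 4.933×10¹⁰ K⁴.

T ≈ 471 K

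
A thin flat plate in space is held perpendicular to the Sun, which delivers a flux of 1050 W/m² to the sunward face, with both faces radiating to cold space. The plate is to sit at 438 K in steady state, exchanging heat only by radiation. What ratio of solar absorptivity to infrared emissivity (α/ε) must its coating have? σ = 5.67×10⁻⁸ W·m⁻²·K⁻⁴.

Balance: αS·A = εσ·2A·T⁴ ⇒ α/ε = 2σT⁴/S.
α/ε = 2·5.67×10⁻⁸·(438)⁴/1050 = 2·5.67×10⁻⁸·3.680×10¹⁰/1050.

α/ε ≈ 3.97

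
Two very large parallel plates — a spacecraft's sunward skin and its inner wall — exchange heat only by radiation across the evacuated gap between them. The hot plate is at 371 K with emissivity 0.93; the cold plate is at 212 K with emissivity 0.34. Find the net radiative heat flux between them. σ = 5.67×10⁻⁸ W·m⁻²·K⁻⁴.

q ≈ 318 W/m²

For two infinite grey parallel plates, q = σ(T₁⁴ − T₂⁴)/(1/ε₁ + 1/ε₂ − 1).
T₁⁴ − T₂⁴ = 1.895×10¹⁰ − 2.020×10⁹ = 1.693×10¹⁰ K⁴.
1/ε₁ + 1/ε₂ − 1 = 1.075 + 2.941 − 1 = 3.016.
q = 5.67×10⁻⁸ × 1.693×10¹⁰ / 3.016.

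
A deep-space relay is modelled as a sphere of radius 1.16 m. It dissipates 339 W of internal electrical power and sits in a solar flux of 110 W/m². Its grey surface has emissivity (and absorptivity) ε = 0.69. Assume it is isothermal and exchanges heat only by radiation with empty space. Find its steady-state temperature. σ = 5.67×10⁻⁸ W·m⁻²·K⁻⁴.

At steady state, absorbed solar power + internal power = radiated power.
Absorbed: α·S·A_cross = 0.69·110·4.227 = 320.9 W (cross-section πr²).
Total input = 320.9 + 339 = 659.9 W.
Radiated: εσ·A_surf·T⁴ with A_surf = 4πr² = 16.91 m².
T⁴ = 659.9/(0.69·5.67×10⁻⁸·16.91) = 9.974×10⁸ K⁴.

T ≈ 178 K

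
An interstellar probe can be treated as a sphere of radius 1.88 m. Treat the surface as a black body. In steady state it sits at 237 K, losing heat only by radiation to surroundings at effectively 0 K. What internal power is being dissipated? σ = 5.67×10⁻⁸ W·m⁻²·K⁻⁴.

Steady state: P = εσA T⁴.
A = 4πr² = 44.41 m²; T⁴ = (237)⁴ = 3.155×10⁹ K⁴.
P = 1.0 × 5.67×10⁻⁸ × 44.41 × 3.155×10⁹.

P ≈ 7950 W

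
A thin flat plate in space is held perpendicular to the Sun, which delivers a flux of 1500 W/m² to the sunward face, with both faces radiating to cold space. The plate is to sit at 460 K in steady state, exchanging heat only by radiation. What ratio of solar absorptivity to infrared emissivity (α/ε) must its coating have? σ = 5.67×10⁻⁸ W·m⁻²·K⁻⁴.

Balance: αS·A = εσ·2A·T⁴ ⇒ α/ε = 2σT⁴/S.
α/ε = 2·5.67×10⁻⁸·(460)⁴/1500 = 2·5.67×10⁻⁸·4.477×10¹⁰/1500.

α/ε ≈ 3.38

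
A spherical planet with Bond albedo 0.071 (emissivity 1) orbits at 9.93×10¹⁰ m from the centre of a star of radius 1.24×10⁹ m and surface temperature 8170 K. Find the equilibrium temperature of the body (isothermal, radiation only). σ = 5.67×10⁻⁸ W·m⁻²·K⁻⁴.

The star's surface emits σT_*⁴; at distance d the flux is S = σT_*⁴(R_*/d)².
S = 5.67×10⁻⁸·(8170)⁴·(1.24×10⁹/9.93×10¹⁰)² = 39390 W/m².
For an isothermal sphere T⁴ = (1−a)S/(4σ) = 1.614×10¹¹ K⁴.

T ≈ 634 K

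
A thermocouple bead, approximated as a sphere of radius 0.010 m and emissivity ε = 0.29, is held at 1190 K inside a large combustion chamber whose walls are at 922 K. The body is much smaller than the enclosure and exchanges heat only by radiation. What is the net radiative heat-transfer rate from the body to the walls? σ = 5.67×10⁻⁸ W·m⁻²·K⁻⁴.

For a small grey body in a large enclosure: P_net = εσA(T_body⁴ − T_wall⁴).
A = 4πr² = 0.001257 m²; T_body⁴ − T_wall⁴ = 2.005×10¹² − 7.226×10¹¹ = 1.283×10¹² K⁴.
|P_net| = 0.29·5.67×10⁻⁸·0.001257·1.283×10¹².

P_net ≈ 26.5 W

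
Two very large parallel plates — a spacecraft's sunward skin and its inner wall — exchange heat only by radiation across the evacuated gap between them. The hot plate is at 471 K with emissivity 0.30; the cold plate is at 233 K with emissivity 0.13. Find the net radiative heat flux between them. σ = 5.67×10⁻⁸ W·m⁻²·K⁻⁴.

q ≈ 262 W/m²

For two infinite grey parallel plates, q = σ(T₁⁴ − T₂⁴)/(1/ε₁ + 1/ε₂ − 1).
T₁⁴ − T₂⁴ = 4.921×10¹⁰ − 2.947×10⁹ = 4.627×10¹⁰ K⁴.
1/ε₁ + 1/ε₂ − 1 = 3.333 + 7.692 − 1 = 10.03.
q = 5.67×10⁻⁸ × 4.627×10¹⁰ / 10.03.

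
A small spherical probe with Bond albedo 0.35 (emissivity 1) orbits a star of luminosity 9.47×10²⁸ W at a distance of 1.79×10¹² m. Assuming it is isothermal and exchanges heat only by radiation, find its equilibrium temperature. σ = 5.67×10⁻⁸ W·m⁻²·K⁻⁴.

First find the stellar flux at distance d: S = L/(4πd²) = 9.47×10²⁸/(4π·(1.79×10¹²)²) = 2352 W/m².
For an isothermal sphere, absorbed (1−a)S·πr² = emitted σ·4πr²·T⁴, so T⁴ = (1−a)S/(4σ).
T⁴ = 0.650·2352/(4·5.67×10⁻⁸) = 6.741×10⁹ K⁴.

T ≈ 287 K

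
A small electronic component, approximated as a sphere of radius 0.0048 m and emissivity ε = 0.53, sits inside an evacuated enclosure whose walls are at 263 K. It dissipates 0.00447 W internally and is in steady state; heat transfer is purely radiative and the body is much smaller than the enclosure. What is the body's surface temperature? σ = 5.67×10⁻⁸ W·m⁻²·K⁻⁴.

For a small grey body in a large enclosure, net radiated power = εσA(T⁴ − T_w⁴).
Steady state: P = εσA(T⁴ − T_w⁴) with A = 4πr² = 2.895×10⁻⁴ m².
T⁴ = P/(εσA) + T_w⁴ = 0.00447/(0.53·5.67×10⁻⁸·2.895×10⁻⁴) + (263)⁴
    = 5.138×10⁸ + 4.784×10⁹ = 5.298×10⁹ K⁴.

T ≈ 270 K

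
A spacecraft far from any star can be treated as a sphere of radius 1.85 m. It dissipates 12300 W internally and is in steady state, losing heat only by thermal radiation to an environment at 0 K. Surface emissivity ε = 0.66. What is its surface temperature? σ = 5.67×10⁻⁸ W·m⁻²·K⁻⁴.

T ≈ 296 K

Steady state: internal power = radiated power, P = εσA T⁴.
Radiating area A = 4πr² = 43.01 m².
T⁴ = P/(εσA) = 12300/(0.66·5.67×10⁻⁸·43.01) = 7.642×10⁹ K⁴.
T = (7.642×10⁹)^(1/4).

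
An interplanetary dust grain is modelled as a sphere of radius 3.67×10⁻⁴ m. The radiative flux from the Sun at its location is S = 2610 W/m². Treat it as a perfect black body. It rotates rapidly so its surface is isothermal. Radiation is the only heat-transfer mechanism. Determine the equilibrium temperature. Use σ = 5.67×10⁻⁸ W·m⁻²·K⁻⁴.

T ≈ 328 K

At equilibrium, absorbed power = emitted power.
Absorbing cross-section = πr² = 4.231×10⁻⁷ m²; emitting surface = 4πr² = 1.693×10⁻⁶ m² (ratio 4).
S·A_cross = εσ·A_surf·T⁴  ⇒  T⁴ = S/(4σ).
T⁴ = 1.00·2610/(4·5.67×10⁻⁸) = 1.151×10¹⁰ K⁴.
T = (1.151×10¹⁰)^(1/4).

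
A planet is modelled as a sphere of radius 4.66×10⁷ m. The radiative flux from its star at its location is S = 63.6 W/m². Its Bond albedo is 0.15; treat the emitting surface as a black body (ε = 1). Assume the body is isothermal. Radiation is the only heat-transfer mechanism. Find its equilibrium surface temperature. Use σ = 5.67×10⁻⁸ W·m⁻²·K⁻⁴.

At equilibrium, absorbed power = emitted power.
Absorbing cross-section = πr² = 6.822×10¹⁵ m²; emitting surface = 4πr² = 2.729×10¹⁶ m² (ratio 4).
(1−a)S·A_cross = εσ·A_surf·T⁴  ⇒  T⁴ = (1−a)S/(4σ).
T⁴ = 0.850·63.6/(4·5.67×10⁻⁸) = 2.384×10⁸ K⁴.
T = (2.384×10⁸)^(1/4).

T ≈ 124 K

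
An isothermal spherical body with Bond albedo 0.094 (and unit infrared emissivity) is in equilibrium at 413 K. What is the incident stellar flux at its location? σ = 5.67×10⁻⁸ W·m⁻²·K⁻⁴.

S ≈ 7280 W/m²

(1−a)S·πr² = σ·4πr²·T⁴ ⇒ S = 4σT⁴/(1−a).
S = 4·5.67×10⁻⁸·2.909×10¹⁰/0.906.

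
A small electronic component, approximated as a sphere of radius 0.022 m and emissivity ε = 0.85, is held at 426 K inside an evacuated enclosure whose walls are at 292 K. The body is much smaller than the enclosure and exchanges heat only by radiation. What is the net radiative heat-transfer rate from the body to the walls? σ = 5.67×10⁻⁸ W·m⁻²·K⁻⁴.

For a small grey body in a large enclosure: P_net = εσA(T_body⁴ − T_wall⁴).
A = 4πr² = 0.006082 m²; T_body⁴ − T_wall⁴ = 3.293×10¹⁰ − 7.270×10⁹ = 2.566×10¹⁰ K⁴.
|P_net| = 0.85·5.67×10⁻⁸·0.006082·2.566×10¹⁰.

P_net ≈ 7.52 W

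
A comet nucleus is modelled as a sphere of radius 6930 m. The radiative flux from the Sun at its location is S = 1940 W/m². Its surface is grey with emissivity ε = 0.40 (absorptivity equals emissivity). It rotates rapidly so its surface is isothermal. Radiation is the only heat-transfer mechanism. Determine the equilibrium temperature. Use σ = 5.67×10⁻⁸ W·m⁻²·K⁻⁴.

T ≈ 304 K

At equilibrium, absorbed power = emitted power.
Absorbing cross-section = πr² = 1.509×10⁸ m²; emitting surface = 4πr² = 6.035×10⁸ m² (ratio 4).
εS·A_cross = εσ·A_surf·T⁴  ⇒  T⁴ = S/(4σ)   (ε cancels).
T⁴ = 1940/(4·5.67×10⁻⁸) = 8.554×10⁹ K⁴.
T = (8.554×10⁹)^(1/4).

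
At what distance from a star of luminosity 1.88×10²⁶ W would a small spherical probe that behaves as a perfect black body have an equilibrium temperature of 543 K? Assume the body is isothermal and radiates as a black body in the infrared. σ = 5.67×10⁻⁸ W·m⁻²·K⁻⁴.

d ≈ 2.75×10¹⁰ m

For an isothermal black-emitting sphere, (1−a)S·πr² = σ·4πr²·T⁴ ⇒ S = 4σT⁴/(1−a).
S = 4·5.67×10⁻⁸·(543)⁴/1.00 = 19720 W/m².
Flux falls as S = L/(4πd²), so d = √(L/(4πS)) = √(1.88×10²⁶/(4π·19720)).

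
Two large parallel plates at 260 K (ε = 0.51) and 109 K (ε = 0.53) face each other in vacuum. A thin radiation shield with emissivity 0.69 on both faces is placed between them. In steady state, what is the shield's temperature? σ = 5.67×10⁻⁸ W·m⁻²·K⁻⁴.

T_s ≈ 219 K

In steady state the net flux on the hot side equals that on the cold side.
σ(T₁⁴−T_s⁴)/D₁ = σ(T_s⁴−T₂⁴)/D₂, with D₁ = 1/ε₁+1/ε_s−1 = 2.410, D₂ = 1/ε_s+1/ε₂−1 = 2.336.
Solve for T_s⁴: T_s⁴ = (D₂·T₁⁴ + D₁·T₂⁴)/(D₁+D₂) = 2.321×10⁹ K⁴.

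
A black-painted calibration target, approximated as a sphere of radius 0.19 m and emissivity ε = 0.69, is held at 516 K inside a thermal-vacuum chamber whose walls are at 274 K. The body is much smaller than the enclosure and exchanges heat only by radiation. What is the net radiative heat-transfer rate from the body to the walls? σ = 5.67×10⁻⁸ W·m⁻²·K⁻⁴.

P_net ≈ 1160 W

For a small grey body in a large enclosure: P_net = εσA(T_body⁴ − T_wall⁴).
A = 4πr² = 0.4536 m²; T_body⁴ − T_wall⁴ = 7.089×10¹⁰ − 5.636×10⁹ = 6.526×10¹⁰ K⁴.
|P_net| = 0.69·5.67×10⁻⁸·0.4536·6.526×10¹⁰.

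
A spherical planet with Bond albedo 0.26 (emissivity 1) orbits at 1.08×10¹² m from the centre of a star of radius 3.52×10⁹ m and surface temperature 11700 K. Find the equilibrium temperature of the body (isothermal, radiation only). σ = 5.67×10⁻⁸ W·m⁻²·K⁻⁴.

The star's surface emits σT_*⁴; at distance d the flux is S = σT_*⁴(R_*/d)².
S = 5.67×10⁻⁸·(11700)⁴·(3.52×10⁹/1.08×10¹²)² = 11290 W/m².
For an isothermal sphere T⁴ = (1−a)S/(4σ) = 3.683×10¹⁰ K⁴.

T ≈ 438 K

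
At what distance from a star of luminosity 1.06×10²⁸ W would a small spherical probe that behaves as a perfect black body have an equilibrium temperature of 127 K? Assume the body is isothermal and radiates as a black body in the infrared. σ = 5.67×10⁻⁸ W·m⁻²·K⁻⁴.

d ≈ 3.78×10¹² m

For an isothermal black-emitting sphere, (1−a)S·πr² = σ·4πr²·T⁴ ⇒ S = 4σT⁴/(1−a).
S = 4·5.67×10⁻⁸·(127)⁴/1.00 = 59.00 W/m².
Flux falls as S = L/(4πd²), so d = √(L/(4πS)) = √(1.06×10²⁸/(4π·59.00)).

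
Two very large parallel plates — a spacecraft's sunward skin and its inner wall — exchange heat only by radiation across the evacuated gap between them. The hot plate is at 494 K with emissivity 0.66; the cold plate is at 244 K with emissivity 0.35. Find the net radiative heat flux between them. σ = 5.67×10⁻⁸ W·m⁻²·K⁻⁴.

For two infinite grey parallel plates, q = σ(T₁⁴ − T₂⁴)/(1/ε₁ + 1/ε₂ − 1).
T₁⁴ − T₂⁴ = 5.955×10¹⁰ − 3.545×10⁹ = 5.601×10¹⁰ K⁴.
1/ε₁ + 1/ε₂ − 1 = 1.515 + 2.857 − 1 = 3.372.
q = 5.67×10⁻⁸ × 5.601×10¹⁰ / 3.372.

q ≈ 942 W/m²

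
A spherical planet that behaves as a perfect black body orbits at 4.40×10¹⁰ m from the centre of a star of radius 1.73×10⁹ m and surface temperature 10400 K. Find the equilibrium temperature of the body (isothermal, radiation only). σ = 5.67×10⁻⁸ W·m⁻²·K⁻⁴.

T ≈ 1460 K

The star's surface emits σT_*⁴; at distance d the flux is S = σT_*⁴(R_*/d)².
S = 5.67×10⁻⁸·(10400)⁴·(1.73×10⁹/4.40×10¹⁰)² = 1.025×10⁶ W/m².
For an isothermal sphere T⁴ = (1−a)S/(4σ) = 4.521×10¹² K⁴.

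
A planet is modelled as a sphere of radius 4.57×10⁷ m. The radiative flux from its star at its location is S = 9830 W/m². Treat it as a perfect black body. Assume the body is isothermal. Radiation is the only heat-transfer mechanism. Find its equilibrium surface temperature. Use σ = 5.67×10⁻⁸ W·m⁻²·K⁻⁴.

T ≈ 456 K

At equilibrium, absorbed power = emitted power.
Absorbing cross-section = πr² = 6.561×10¹⁵ m²; emitting surface = 4πr² = 2.624×10¹⁶ m² (ratio 4).
S·A_cross = εσ·A_surf·T⁴  ⇒  T⁴ = S/(4σ).
T⁴ = 1.00·9830/(4·5.67×10⁻⁸) = 4.334×10¹⁰ K⁴.
T = (4.334×10¹⁰)^(1/4).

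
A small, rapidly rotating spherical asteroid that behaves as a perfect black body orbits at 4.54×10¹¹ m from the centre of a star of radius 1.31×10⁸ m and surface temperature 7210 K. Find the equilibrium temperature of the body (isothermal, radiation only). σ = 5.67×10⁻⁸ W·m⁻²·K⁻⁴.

T ≈ 86.6 K

The star's surface emits σT_*⁴; at distance d the flux is S = σT_*⁴(R_*/d)².
S = 5.67×10⁻⁸·(7210)⁴·(1.31×10⁸/4.54×10¹¹)² = 12.76 W/m².
For an isothermal sphere T⁴ = (1−a)S/(4σ) = 5.625×10⁷ K⁴.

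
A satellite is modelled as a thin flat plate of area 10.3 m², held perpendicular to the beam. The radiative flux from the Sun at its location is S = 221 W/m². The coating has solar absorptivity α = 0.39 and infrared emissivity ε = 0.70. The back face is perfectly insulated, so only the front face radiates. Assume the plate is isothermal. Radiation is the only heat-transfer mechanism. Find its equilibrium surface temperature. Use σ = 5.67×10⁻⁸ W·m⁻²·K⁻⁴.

T ≈ 216 K

At equilibrium, absorbed power = emitted power.
Absorbing cross-section = A = 10.30 m²; emitting surface = A = 10.30 m² (ratio 1).
αS·A_cross = εσ·A_surf·T⁴  ⇒  T⁴ = αS/(ε·1σ).
T⁴ = 0.390·221/(0.70·1·5.67×10⁻⁸) = 2.172×10⁹ K⁴.
T = (2.172×10⁹)^(1/4).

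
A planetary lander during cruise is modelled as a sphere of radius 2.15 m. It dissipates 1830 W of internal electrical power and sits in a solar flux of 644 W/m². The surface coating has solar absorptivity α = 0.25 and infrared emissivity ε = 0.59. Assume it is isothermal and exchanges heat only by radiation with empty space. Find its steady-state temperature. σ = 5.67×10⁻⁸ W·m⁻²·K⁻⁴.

At steady state, absorbed solar power + internal power = radiated power.
Absorbed: α·S·A_cross = 0.25·644·14.52 = 2338 W (cross-section πr²).
Total input = 2338 + 1830 = 4168 W.
Radiated: εσ·A_surf·T⁴ with A_surf = 4πr² = 58.09 m².
T⁴ = 4168/(0.59·5.67×10⁻⁸·58.09) = 2.145×10⁹ K⁴.

T ≈ 215 K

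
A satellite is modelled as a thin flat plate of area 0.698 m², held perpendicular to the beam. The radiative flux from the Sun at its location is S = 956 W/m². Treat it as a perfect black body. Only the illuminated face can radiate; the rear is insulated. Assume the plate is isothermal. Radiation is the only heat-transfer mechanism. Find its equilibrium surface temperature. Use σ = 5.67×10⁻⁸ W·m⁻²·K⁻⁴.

At equilibrium, absorbed power = emitted power.
Absorbing cross-section = A = 0.6980 m²; emitting surface = A = 0.6980 m² (ratio 1).
S·A_cross = εσ·A_surf·T⁴  ⇒  T⁴ = S/(1σ).
T⁴ = 1.00·956/(1·5.67×10⁻⁸) = 1.686×10¹⁰ K⁴.
T = (1.686×10¹⁰)^(1/4).

T ≈ 360 K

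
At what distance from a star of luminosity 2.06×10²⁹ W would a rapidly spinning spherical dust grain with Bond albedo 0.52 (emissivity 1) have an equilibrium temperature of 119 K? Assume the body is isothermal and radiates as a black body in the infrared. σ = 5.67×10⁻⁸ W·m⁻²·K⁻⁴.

For an isothermal black-emitting sphere, (1−a)S·πr² = σ·4πr²·T⁴ ⇒ S = 4σT⁴/(1−a).
S = 4·5.67×10⁻⁸·(119)⁴/0.480 = 94.75 W/m².
Flux falls as S = L/(4πd²), so d = √(L/(4πS)) = √(2.06×10²⁹/(4π·94.75)).

d ≈ 1.32×10¹³ m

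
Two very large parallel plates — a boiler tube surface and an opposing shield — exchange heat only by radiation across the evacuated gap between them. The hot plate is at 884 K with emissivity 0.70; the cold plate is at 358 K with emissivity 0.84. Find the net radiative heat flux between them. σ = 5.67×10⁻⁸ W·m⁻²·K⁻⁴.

For two infinite grey parallel plates, q = σ(T₁⁴ − T₂⁴)/(1/ε₁ + 1/ε₂ − 1).
T₁⁴ − T₂⁴ = 6.107×10¹¹ − 1.643×10¹⁰ = 5.942×10¹¹ K⁴.
1/ε₁ + 1/ε₂ − 1 = 1.429 + 1.190 − 1 = 1.619.
q = 5.67×10⁻⁸ × 5.942×10¹¹ / 1.619.

q ≈ 20800 W/m²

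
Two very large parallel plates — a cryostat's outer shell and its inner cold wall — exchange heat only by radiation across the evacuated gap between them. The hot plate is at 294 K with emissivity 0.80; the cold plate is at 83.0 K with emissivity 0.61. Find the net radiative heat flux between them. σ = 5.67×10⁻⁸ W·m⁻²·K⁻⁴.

For two infinite grey parallel plates, q = σ(T₁⁴ − T₂⁴)/(1/ε₁ + 1/ε₂ − 1).
T₁⁴ − T₂⁴ = 7.471×10⁹ − 4.746×10⁷ = 7.424×10⁹ K⁴.
1/ε₁ + 1/ε₂ − 1 = 1.250 + 1.639 − 1 = 1.889.
q = 5.67×10⁻⁸ × 7.424×10⁹ / 1.889.

q ≈ 223 W/m²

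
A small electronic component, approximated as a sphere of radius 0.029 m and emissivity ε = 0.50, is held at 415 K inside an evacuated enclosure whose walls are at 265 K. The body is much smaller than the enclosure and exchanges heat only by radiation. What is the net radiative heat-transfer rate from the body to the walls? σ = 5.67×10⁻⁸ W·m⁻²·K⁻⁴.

For a small grey body in a large enclosure: P_net = εσA(T_body⁴ − T_wall⁴).
A = 4πr² = 0.01057 m²; T_body⁴ − T_wall⁴ = 2.966×10¹⁰ − 4.932×10⁹ = 2.473×10¹⁰ K⁴.
|P_net| = 0.50·5.67×10⁻⁸·0.01057·2.473×10¹⁰.

P_net ≈ 7.41 W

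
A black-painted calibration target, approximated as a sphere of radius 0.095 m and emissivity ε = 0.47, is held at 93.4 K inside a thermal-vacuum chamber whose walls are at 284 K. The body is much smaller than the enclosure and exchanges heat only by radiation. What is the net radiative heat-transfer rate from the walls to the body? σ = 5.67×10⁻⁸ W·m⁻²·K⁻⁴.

P_net ≈ 19.4 W

For a small grey body in a large enclosure: P_net = εσA(T_body⁴ − T_wall⁴).
A = 4πr² = 0.1134 m²; T_body⁴ − T_wall⁴ = 7.610×10⁷ − 6.505×10⁹ = -6.429×10⁹ K⁴.
|P_net| = 0.47·5.67×10⁻⁸·0.1134·6.429×10⁹.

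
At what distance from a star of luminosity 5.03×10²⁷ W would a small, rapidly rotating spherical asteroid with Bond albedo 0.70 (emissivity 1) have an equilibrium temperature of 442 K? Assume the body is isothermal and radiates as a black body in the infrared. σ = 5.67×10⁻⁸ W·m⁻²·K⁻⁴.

For an isothermal black-emitting sphere, (1−a)S·πr² = σ·4πr²·T⁴ ⇒ S = 4σT⁴/(1−a).
S = 4·5.67×10⁻⁸·(442)⁴/0.300 = 28850 W/m².
Flux falls as S = L/(4πd²), so d = √(L/(4πS)) = √(5.03×10²⁷/(4π·28850)).

d ≈ 1.18×10¹¹ m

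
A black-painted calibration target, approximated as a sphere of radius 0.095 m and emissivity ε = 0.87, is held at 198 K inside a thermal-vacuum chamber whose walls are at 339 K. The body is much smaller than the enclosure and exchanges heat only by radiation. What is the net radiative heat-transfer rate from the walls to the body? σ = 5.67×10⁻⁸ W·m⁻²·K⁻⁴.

P_net ≈ 65.3 W

For a small grey body in a large enclosure: P_net = εσA(T_body⁴ − T_wall⁴).
A = 4πr² = 0.1134 m²; T_body⁴ − T_wall⁴ = 1.537×10⁹ − 1.321×10¹⁰ = -1.167×10¹⁰ K⁴.
|P_net| = 0.87·5.67×10⁻⁸·0.1134·1.167×10¹⁰.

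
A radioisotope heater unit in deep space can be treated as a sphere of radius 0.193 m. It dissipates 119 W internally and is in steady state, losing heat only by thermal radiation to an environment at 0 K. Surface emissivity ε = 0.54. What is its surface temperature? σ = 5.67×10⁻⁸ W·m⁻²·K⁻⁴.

Steady state: internal power = radiated power, P = εσA T⁴.
Radiating area A = 4πr² = 0.4681 m².
T⁴ = P/(εσA) = 119/(0.54·5.67×10⁻⁸·0.4681) = 8.303×10⁹ K⁴.
T = (8.303×10⁹)^(1/4).

T ≈ 302 K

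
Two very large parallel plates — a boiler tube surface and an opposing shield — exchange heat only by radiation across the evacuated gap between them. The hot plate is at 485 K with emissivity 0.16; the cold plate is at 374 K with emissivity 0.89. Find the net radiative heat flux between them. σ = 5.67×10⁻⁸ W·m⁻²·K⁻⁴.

q ≈ 318 W/m²

For two infinite grey parallel plates, q = σ(T₁⁴ − T₂⁴)/(1/ε₁ + 1/ε₂ − 1).
T₁⁴ − T₂⁴ = 5.533×10¹⁰ − 1.957×10¹⁰ = 3.577×10¹⁰ K⁴.
1/ε₁ + 1/ε₂ − 1 = 6.250 + 1.124 − 1 = 6.374.
q = 5.67×10⁻⁸ × 3.577×10¹⁰ / 6.374.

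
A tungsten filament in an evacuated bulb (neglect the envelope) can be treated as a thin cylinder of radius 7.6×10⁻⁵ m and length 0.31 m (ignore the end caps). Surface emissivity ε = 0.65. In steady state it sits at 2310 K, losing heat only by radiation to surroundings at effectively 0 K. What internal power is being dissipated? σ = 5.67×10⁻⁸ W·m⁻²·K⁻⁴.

P ≈ 155 W

Steady state: P = εσA T⁴.
A = 2πrL = 1.480×10⁻⁴ m²; T⁴ = (2310)⁴ = 2.847×10¹³ K⁴.
P = 0.65 × 5.67×10⁻⁸ × 1.480×10⁻⁴ × 2.847×10¹³.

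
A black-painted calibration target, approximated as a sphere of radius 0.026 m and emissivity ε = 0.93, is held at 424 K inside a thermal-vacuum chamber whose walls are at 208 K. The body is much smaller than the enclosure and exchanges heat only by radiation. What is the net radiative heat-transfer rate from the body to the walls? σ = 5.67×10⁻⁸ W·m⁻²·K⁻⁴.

P_net ≈ 13.6 W

For a small grey body in a large enclosure: P_net = εσA(T_body⁴ − T_wall⁴).
A = 4πr² = 0.008495 m²; T_body⁴ − T_wall⁴ = 3.232×10¹⁰ − 1.872×10⁹ = 3.045×10¹⁰ K⁴.
|P_net| = 0.93·5.67×10⁻⁸·0.008495·3.045×10¹⁰.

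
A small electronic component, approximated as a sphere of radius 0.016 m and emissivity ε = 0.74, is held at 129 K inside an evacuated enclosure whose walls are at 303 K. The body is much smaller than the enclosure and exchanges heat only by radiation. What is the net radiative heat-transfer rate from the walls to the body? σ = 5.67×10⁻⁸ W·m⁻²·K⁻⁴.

P_net ≈ 1.10 W

For a small grey body in a large enclosure: P_net = εσA(T_body⁴ − T_wall⁴).
A = 4πr² = 0.003217 m²; T_body⁴ − T_wall⁴ = 2.769×10⁸ − 8.429×10⁹ = -8.152×10⁹ K⁴.
|P_net| = 0.74·5.67×10⁻⁸·0.003217·8.152×10⁹.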